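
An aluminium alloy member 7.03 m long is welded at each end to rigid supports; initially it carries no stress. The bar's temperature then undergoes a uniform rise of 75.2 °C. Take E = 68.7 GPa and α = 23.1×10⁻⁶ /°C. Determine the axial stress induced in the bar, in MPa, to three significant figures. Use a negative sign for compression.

Free thermal expansion αLΔT = 23.1e-6 · 7030 · 75.2 = 12.21 mm.
The walls impose strain ε = −(12.21)/7030 = -1.7371e-03; σ = Eε = 68700 · -1.7371e-03 = -119.3 MPa.

-119 MPa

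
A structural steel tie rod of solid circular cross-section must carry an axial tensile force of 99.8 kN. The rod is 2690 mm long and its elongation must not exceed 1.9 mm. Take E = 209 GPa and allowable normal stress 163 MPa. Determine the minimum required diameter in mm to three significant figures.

Required area A ≥ P/σ_allow = 99800/163 = 612.3 mm².
For a solid circular section, d ≥ √(4A/π) = 27.92 mm.
Elongation limit: A ≥ PL/(Eδ_allow) = 99800·2690/(209000·1.9) = 676.1 mm² ⇒ d ≥ 29.34 mm.
The elongation limit governs.

29.3 mm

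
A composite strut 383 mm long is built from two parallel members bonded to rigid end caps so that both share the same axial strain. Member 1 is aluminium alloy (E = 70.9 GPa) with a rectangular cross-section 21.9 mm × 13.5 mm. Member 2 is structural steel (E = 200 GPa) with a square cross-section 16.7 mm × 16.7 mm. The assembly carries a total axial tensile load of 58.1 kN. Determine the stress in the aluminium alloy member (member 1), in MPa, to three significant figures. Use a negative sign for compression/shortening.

A_1 = 295.6 mm².
A_2 = 278.9 mm².
Equal strain + equilibrium ⇒ each member carries load in proportion to AE: A₁E₁ = 20960000 N, A₂E₂ = 55780000 N, ΣAE = 76740000 N.
σ₁ = P·E₁/ΣAE = 58100·70900/76740000 = 53.68 MPa.

53.7 MPa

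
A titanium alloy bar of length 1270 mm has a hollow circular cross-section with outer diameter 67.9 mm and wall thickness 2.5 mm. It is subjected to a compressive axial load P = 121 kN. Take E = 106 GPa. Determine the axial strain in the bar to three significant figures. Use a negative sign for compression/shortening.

-0.00222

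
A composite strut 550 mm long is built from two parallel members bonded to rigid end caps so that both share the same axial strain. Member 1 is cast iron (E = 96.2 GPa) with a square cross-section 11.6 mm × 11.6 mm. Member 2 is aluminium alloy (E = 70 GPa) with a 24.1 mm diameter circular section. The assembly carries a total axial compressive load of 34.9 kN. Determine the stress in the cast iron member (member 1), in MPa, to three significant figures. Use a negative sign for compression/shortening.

-74.8 MPa

A_1 = 134.6 mm².
A_2 = 456.2 mm².
Equal strain + equilibrium ⇒ each member carries load in proportion to AE: A₁E₁ = 12940000 N, A₂E₂ = 31930000 N, ΣAE = 44880000 N.
σ₁ = P·E₁/ΣAE = -34900·96200/44880000 = -74.81 MPa.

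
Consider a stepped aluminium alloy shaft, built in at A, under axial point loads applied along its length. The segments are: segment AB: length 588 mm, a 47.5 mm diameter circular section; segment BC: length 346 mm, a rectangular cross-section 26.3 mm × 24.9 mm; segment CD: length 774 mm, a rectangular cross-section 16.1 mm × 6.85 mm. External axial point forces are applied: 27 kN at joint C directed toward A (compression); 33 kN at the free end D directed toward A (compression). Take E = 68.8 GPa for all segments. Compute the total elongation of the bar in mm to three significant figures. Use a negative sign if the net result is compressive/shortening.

Internal axial forces (sectioning from the free end, tension +): N_CD = -33 kN, N_BC = -60 kN, N_AB = -60 kN.
A_AB = 1772 mm².
A_BC = 654.9 mm².
A_CD = 110.3 mm².
δ_AB = -60000·588/(1772·68800) = -0.2894 mm
δ_BC = -60000·346/(654.9·68800) = -0.4608 mm
δ_CD = -33000·774/(110.3·68800) = -3.366 mm
δ = Σδ_i = -4.116 mm.

-4.12 mm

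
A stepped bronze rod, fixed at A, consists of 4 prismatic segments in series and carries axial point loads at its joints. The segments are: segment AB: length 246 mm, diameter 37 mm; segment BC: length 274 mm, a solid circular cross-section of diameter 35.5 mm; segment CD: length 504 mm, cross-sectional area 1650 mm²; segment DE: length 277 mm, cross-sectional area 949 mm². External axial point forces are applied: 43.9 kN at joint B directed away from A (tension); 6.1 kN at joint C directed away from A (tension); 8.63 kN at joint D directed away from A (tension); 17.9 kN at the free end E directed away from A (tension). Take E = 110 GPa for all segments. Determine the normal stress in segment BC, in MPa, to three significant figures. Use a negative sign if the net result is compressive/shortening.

33.0 MPa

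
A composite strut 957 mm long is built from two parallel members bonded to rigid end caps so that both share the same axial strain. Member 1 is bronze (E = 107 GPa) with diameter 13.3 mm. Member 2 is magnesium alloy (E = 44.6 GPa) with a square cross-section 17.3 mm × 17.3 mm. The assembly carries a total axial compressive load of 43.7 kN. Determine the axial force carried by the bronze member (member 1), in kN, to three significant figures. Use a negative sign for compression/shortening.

-23.0 kN

A_1 = 138.9 mm².
A_2 = 299.3 mm².
Equal strain + equilibrium ⇒ each member carries load in proportion to AE: A₁E₁ = 14870000 N, A₂E₂ = 13350000 N, ΣAE = 28210000 N.
F₁ = P·A₁E₁/ΣAE = -43700·14870000/28210000 = -23020 N.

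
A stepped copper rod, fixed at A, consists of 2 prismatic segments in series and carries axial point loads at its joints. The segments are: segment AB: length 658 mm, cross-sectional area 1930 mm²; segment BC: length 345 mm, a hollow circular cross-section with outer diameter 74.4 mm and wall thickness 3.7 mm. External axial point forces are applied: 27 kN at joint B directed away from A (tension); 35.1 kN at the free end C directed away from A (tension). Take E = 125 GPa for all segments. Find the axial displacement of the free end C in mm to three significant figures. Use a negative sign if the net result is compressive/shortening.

0.287 mm

Internal axial forces (sectioning from the free end, tension +): N_BC = 35.1 kN, N_AB = 62.1 kN.
A_BC = 821.8 mm².
δ_AB = 62100·658/(1930·125000) = 0.1694 mm
δ_BC = 35100·345/(821.8·125000) = 0.1179 mm
δ = Σδ_i = 0.2873 mm.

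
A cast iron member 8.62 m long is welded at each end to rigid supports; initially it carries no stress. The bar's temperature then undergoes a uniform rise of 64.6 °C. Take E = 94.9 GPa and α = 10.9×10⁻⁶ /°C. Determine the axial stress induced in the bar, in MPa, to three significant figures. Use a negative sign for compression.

-66.8 MPa

Free thermal expansion αLΔT = 10.9e-6 · 8620 · 64.6 = 6.07 mm.
The walls impose strain ε = −(6.07)/8620 = -7.0414e-04; σ = Eε = 94900 · -7.0414e-04 = -66.82 MPa.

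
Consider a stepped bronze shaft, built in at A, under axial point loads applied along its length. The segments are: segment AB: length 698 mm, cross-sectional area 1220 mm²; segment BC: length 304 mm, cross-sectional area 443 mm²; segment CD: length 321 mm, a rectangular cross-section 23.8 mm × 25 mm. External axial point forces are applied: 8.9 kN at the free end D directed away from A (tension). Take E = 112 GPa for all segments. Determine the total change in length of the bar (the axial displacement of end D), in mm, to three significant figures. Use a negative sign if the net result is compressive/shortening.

0.143 mm

Internal axial forces (sectioning from the free end, tension +): N_CD = 8.9 kN, N_BC = 8.9 kN, N_AB = 8.9 kN.
A_CD = 595 mm².
δ_AB = 8900·698/(1220·112000) = 0.04546 mm
δ_BC = 8900·304/(443·112000) = 0.05453 mm
δ_CD = 8900·321/(595·112000) = 0.04287 mm
δ = Σδ_i = 0.1429 mm.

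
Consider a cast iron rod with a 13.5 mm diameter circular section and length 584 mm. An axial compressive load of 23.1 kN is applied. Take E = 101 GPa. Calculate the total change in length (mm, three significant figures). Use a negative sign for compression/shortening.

-0.933 mm

A = 143.1 mm².
δ_mech = NL/(AE) = -23100·584/(143.1·101000) = -0.9331 mm.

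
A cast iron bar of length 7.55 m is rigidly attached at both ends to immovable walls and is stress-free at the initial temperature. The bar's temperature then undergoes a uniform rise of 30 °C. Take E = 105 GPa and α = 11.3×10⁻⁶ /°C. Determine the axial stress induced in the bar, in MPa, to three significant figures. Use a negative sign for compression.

-35.6 MPa

Free thermal expansion αLΔT = 11.3e-6 · 7550 · 30 = 2.559 mm.
The walls impose strain ε = −(2.559)/7550 = -3.3900e-04; σ = Eε = 105000 · -3.3900e-04 = -35.59 MPa.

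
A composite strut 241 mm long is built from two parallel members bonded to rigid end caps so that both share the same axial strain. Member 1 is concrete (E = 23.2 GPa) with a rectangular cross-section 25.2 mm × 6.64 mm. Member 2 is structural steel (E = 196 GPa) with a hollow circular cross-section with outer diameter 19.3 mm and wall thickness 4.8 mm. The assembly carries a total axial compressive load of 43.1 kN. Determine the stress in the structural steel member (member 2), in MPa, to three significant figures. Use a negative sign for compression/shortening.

A_1 = 167.3 mm².
A_2 = 218.7 mm².
Equal strain + equilibrium ⇒ each member carries load in proportion to AE: A₁E₁ = 3882000 N, A₂E₂ = 42860000 N, ΣAE = 46740000 N.
σ₂ = P·E₂/ΣAE = -43100·196000/46740000 = -180.7 MPa.

-181 MPa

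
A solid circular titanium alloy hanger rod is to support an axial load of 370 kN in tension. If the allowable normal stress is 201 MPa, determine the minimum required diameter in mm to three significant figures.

48.4 mm

Required area A ≥ P/σ_allow = 370000/201 = 1841 mm².
For a solid circular section, d ≥ √(4A/π) = 48.41 mm.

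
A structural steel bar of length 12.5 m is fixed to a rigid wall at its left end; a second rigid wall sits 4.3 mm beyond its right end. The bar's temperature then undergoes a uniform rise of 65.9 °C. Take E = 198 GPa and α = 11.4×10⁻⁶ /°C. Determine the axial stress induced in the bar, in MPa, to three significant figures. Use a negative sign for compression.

Free thermal expansion αLΔT = 11.4e-6 · 12500 · 65.9 = 9.391 mm.
The walls engage after the gap closes; constrained expansion = 9.391 − 4.3 = 5.091 mm.
The walls impose strain ε = −(5.091)/12500 = -4.0726e-04; σ = Eε = 198000 · -4.0726e-04 = -80.64 MPa.

-80.6 MPa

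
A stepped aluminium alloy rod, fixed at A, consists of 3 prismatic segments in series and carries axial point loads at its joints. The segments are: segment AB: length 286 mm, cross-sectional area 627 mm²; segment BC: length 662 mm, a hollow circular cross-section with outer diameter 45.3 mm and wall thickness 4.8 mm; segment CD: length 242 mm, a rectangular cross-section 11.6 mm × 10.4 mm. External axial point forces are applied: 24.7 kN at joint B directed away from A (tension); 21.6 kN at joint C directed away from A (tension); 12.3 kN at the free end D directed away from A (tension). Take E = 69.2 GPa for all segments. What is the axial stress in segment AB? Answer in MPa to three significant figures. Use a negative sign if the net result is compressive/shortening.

93.5 MPa

Internal axial forces (sectioning from the free end, tension +): N_CD = 12.3 kN, N_BC = 33.9 kN, N_AB = 58.6 kN.
σ_AB = N_AB/A_AB = 58600/627 = 93.46 MPa.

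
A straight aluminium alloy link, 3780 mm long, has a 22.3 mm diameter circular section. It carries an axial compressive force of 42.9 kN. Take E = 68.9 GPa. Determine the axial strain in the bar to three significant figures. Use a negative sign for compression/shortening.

A = 390.6 mm².
σ = N/A = -109.8 MPa; ε = σ/E = -109.8/68900 = -1.594e-03.

-0.00159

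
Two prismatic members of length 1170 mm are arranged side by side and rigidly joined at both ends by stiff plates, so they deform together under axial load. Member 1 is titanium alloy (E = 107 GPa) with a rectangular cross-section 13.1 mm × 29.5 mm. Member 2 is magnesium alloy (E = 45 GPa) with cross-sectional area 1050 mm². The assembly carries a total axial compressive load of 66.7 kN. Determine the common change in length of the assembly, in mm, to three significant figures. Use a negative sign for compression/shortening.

-0.881 mm

A_1 = 386.4 mm².
Equal strain + equilibrium ⇒ each member carries load in proportion to AE: A₁E₁ = 41350000 N, A₂E₂ = 47250000 N, ΣAE = 88600000 N.
δ = PL/ΣAE = -66700·1170/88600000 = -0.8808 mm.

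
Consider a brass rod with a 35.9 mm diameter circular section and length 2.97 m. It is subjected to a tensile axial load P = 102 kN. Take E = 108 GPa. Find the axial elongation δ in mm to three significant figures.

2.77 mm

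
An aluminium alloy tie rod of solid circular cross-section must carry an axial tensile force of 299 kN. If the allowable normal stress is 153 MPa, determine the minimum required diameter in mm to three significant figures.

Required area A ≥ P/σ_allow = 299000/153 = 1954 mm².
For a solid circular section, d ≥ √(4A/π) = 49.88 mm.

49.9 mm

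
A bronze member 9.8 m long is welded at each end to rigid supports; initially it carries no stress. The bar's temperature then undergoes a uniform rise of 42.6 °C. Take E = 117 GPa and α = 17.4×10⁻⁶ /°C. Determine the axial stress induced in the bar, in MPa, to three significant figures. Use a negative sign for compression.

-86.7 MPa

Free thermal expansion αLΔT = 17.4e-6 · 9800 · 42.6 = 7.264 mm.
The walls impose strain ε = −(7.264)/9800 = -7.4124e-04; σ = Eε = 117000 · -7.4124e-04 = -86.73 MPa.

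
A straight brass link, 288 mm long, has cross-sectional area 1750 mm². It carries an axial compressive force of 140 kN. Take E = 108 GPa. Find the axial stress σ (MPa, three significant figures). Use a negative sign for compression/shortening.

-80.0 MPa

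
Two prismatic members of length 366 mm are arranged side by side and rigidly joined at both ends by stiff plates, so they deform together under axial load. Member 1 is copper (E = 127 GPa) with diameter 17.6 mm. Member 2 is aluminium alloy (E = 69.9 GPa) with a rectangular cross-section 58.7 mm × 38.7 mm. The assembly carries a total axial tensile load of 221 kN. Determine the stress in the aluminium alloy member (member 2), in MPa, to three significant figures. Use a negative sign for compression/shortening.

A_1 = 243.3 mm².
A_2 = 2272 mm².
Equal strain + equilibrium ⇒ each member carries load in proportion to AE: A₁E₁ = 30900000 N, A₂E₂ = 158800000 N, ΣAE = 189700000 N.
σ₂ = P·E₂/ΣAE = 221000·69900/189700000 = 81.44 MPa.

81.4 MPa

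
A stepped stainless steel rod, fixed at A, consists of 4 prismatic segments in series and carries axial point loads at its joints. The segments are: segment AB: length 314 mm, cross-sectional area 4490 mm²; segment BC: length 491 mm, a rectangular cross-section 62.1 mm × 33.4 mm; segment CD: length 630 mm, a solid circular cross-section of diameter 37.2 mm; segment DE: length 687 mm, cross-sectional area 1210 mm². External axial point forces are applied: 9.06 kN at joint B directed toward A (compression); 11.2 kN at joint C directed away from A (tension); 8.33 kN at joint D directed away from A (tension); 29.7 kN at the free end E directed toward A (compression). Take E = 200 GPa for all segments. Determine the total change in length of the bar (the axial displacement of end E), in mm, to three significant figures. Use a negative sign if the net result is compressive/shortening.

Internal axial forces (sectioning from the free end, tension +): N_DE = -29.7 kN, N_CD = -21.37 kN, N_BC = -10.17 kN, N_AB = -19.23 kN.
A_BC = 2074 mm².
A_CD = 1087 mm².
δ_AB = -19230·314/(4490·200000) = -0.006724 mm
δ_BC = -10170·491/(2074·200000) = -0.01204 mm
δ_CD = -21370·630/(1087·200000) = -0.06194 mm
δ_DE = -29700·687/(1210·200000) = -0.08431 mm
δ = Σδ_i = -0.165 mm.

-0.165 mm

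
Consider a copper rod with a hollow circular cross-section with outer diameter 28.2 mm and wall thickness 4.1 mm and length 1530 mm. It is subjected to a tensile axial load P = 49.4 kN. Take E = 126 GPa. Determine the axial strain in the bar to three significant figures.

A = 310.4 mm².
σ = N/A = 159.1 MPa; ε = σ/E = 159.1/126000 = 1.263e-03.

0.00126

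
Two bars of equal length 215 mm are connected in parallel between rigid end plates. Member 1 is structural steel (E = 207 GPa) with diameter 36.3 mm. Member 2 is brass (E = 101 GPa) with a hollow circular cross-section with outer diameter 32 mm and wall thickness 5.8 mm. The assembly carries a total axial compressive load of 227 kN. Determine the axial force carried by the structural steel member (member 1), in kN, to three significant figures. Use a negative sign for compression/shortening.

A_1 = 1035 mm².
A_2 = 477.4 mm².
Equal strain + equilibrium ⇒ each member carries load in proportion to AE: A₁E₁ = 214200000 N, A₂E₂ = 48220000 N, ΣAE = 262400000 N.
F₁ = P·A₁E₁/ΣAE = -227000·214200000/262400000 = -185300 N.

-185 kN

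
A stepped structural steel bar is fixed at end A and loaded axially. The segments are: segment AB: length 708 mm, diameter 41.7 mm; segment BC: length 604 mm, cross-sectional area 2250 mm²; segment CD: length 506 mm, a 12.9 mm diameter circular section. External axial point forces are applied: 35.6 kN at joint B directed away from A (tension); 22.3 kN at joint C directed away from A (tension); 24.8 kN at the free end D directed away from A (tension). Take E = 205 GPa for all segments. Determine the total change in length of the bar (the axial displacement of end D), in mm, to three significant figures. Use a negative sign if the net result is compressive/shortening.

Internal axial forces (sectioning from the free end, tension +): N_CD = 24.8 kN, N_BC = 47.1 kN, N_AB = 82.7 kN.
A_AB = 1366 mm².
A_CD = 130.7 mm².
δ_AB = 82700·708/(1366·205000) = 0.2091 mm
δ_BC = 47100·604/(2250·205000) = 0.06168 mm
δ_CD = 24800·506/(130.7·205000) = 0.4684 mm
δ = Σδ_i = 0.7392 mm.

0.739 mm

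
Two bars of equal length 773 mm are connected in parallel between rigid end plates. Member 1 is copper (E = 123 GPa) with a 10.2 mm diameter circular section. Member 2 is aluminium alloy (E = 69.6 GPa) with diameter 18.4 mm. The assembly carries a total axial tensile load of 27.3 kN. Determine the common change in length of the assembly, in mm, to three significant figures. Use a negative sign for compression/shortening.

0.739 mm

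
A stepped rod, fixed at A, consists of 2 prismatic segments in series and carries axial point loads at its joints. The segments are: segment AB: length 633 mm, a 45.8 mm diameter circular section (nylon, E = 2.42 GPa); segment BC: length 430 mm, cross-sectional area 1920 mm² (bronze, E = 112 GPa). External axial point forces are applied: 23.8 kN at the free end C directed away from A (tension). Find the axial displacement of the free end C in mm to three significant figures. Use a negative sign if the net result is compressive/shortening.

Internal axial forces (sectioning from the free end, tension +): N_BC = 23.8 kN, N_AB = 23.8 kN.
A_AB = 1647 mm².
δ_AB = 23800·633/(1647·2420) = 3.779 mm
δ_BC = 23800·430/(1920·112000) = 0.04759 mm
δ = Σδ_i = 3.826 mm.

3.83 mm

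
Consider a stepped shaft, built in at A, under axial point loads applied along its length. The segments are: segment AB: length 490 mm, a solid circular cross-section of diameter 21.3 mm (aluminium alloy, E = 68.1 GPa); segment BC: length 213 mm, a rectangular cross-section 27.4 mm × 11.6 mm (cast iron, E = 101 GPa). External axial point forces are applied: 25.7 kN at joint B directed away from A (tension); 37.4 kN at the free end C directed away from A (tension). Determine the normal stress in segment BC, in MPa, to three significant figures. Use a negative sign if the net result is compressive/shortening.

118 MPa

Internal axial forces (sectioning from the free end, tension +): N_BC = 37.4 kN, N_AB = 63.1 kN.
A_BC = 317.8 mm².
σ_BC = N_BC/A_BC = 37400/317.8 = 117.7 MPa.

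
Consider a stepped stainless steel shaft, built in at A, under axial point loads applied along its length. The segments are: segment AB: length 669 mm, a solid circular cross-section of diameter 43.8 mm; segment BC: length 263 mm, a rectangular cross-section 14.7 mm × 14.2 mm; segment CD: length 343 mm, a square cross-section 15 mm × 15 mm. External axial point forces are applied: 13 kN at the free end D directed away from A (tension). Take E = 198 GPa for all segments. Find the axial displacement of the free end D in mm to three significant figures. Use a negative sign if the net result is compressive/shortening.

0.212 mm

Internal axial forces (sectioning from the free end, tension +): N_CD = 13 kN, N_BC = 13 kN, N_AB = 13 kN.
A_AB = 1507 mm².
A_BC = 208.7 mm².
A_CD = 225 mm².
δ_AB = 13000·669/(1507·198000) = 0.02915 mm
δ_BC = 13000·263/(208.7·198000) = 0.08272 mm
δ_CD = 13000·343/(225·198000) = 0.1001 mm
δ = Σδ_i = 0.212 mm.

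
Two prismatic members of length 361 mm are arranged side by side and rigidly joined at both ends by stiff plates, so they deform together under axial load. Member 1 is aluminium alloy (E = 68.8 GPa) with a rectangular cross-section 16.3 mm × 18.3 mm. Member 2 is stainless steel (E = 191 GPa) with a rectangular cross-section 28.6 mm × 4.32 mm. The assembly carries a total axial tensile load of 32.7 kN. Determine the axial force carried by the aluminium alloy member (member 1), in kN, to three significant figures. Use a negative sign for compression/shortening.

15.2 kN

A_1 = 298.3 mm².
A_2 = 123.6 mm².
Equal strain + equilibrium ⇒ each member carries load in proportion to AE: A₁E₁ = 20520000 N, A₂E₂ = 23600000 N, ΣAE = 44120000 N.
F₁ = P·A₁E₁/ΣAE = 32700·20520000/44120000 = 15210 N.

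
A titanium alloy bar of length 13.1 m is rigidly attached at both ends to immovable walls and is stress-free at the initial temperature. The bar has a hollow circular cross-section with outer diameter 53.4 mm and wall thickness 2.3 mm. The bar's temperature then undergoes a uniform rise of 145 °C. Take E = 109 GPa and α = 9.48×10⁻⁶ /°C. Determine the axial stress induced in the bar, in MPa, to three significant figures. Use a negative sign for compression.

Free thermal expansion αLΔT = 9.48e-6 · 13100 · 145 = 18.01 mm.
The walls impose strain ε = −(18.01)/13100 = -1.3746e-03; σ = Eε = 109000 · -1.3746e-03 = -149.8 MPa.

-150 MPa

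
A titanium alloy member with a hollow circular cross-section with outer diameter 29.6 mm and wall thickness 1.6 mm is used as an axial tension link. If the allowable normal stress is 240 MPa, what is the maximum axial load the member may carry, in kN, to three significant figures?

33.8 kN

A = 140.7 mm².
P_max = σ_allow · A = 240 · 140.7 = 33780 N = 33.78 kN.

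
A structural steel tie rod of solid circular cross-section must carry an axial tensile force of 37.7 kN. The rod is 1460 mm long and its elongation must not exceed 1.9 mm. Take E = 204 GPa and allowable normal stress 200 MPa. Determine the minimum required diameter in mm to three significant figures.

Required area A ≥ P/σ_allow = 37700/200 = 188.5 mm².
For a solid circular section, d ≥ √(4A/π) = 15.49 mm.
Elongation limit: A ≥ PL/(Eδ_allow) = 37700·1460/(204000·1.9) = 142 mm² ⇒ d ≥ 13.45 mm.
The stress limit governs.

15.5 mm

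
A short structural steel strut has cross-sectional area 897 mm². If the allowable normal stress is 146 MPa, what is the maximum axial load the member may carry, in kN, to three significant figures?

131 kN

P_max = σ_allow · A = 146 · 897 = 131000 N = 131 kN.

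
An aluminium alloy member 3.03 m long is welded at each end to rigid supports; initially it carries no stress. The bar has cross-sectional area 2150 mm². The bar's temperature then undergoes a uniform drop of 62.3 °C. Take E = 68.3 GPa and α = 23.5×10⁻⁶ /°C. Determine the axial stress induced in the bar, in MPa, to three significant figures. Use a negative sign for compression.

Free thermal expansion αLΔT = 23.5e-6 · 3030 · -62.3 = -4.436 mm.
The walls impose strain ε = −(-4.436)/3030 = 1.4640e-03; σ = Eε = 68300 · 1.4640e-03 = 99.99 MPa.

100 MPa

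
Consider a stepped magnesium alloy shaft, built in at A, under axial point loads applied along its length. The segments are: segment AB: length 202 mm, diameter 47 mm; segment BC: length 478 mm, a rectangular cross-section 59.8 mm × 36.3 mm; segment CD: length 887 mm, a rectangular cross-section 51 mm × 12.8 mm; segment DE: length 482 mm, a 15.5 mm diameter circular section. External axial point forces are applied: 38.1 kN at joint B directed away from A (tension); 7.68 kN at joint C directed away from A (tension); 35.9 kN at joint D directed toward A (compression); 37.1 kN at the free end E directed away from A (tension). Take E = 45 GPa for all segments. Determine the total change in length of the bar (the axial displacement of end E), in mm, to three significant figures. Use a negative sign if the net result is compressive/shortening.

Internal axial forces (sectioning from the free end, tension +): N_DE = 37.1 kN, N_CD = 1.2 kN, N_BC = 8.88 kN, N_AB = 46.98 kN.
A_AB = 1735 mm².
A_BC = 2171 mm².
A_CD = 652.8 mm².
A_DE = 188.7 mm².
δ_AB = 46980·202/(1735·45000) = 0.1216 mm
δ_BC = 8880·478/(2171·45000) = 0.04345 mm
δ_CD = 1200·887/(652.8·45000) = 0.03623 mm
δ_DE = 37100·482/(188.7·45000) = 2.106 mm
δ = Σδ_i = 2.307 mm.

2.31 mm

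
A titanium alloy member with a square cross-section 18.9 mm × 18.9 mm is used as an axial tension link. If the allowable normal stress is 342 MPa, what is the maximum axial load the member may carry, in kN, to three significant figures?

A = 357.2 mm².
P_max = σ_allow · A = 342 · 357.2 = 122200 N = 122.2 kN.

122 kN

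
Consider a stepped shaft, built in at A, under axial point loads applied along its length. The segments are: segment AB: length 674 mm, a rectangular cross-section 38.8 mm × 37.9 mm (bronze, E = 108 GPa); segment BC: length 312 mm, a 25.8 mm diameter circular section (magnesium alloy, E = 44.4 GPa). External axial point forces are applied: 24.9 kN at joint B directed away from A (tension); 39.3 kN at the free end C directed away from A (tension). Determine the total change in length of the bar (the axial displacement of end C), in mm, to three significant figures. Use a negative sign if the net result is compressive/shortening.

Internal axial forces (sectioning from the free end, tension +): N_BC = 39.3 kN, N_AB = 64.2 kN.
A_AB = 1471 mm².
A_BC = 522.8 mm².
δ_AB = 64200·674/(1471·108000) = 0.2725 mm
δ_BC = 39300·312/(522.8·44400) = 0.5282 mm
δ = Σδ_i = 0.8007 mm.

0.801 mm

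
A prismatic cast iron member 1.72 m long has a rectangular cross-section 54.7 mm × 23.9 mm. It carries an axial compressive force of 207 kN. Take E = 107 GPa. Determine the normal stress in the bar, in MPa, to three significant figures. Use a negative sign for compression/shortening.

-158 MPa

A = 1307 mm².
σ = N/A = -207000/1307 = -158.3 MPa.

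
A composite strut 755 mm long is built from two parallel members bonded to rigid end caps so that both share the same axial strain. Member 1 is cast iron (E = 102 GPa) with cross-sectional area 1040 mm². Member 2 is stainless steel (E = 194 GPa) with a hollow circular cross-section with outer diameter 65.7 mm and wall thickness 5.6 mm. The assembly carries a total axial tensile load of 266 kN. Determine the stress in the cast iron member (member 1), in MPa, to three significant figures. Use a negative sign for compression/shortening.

A_2 = 1057 mm².
Equal strain + equilibrium ⇒ each member carries load in proportion to AE: A₁E₁ = 106100000 N, A₂E₂ = 205100000 N, ΣAE = 311200000 N.
σ₁ = P·E₁/ΣAE = 266000·102000/311200000 = 87.18 MPa.

87.2 MPa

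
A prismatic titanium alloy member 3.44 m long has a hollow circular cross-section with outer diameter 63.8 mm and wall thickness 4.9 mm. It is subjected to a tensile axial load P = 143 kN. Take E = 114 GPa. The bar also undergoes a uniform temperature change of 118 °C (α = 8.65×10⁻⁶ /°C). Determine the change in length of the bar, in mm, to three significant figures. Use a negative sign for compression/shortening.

A = 906.7 mm².
δ_mech = NL/(AE) = 143000·3440/(906.7·114000) = 4.759 mm.
δ_thermal = αLΔT = 8.65e-6·3440·118 = 3.511 mm.
δ = δ_mech + δ_thermal = 8.27 mm.

8.27 mm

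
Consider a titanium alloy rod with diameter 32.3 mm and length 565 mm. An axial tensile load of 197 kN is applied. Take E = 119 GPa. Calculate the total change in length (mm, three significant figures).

A = 819.4 mm².
δ_mech = NL/(AE) = 197000·565/(819.4·119000) = 1.141 mm.

1.14 mm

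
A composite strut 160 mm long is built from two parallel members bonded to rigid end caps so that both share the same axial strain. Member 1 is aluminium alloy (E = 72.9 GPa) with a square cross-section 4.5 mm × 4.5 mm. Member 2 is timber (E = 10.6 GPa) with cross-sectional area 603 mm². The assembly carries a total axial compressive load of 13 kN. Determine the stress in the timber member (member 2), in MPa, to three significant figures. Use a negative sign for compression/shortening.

A_1 = 20.25 mm².
Equal strain + equilibrium ⇒ each member carries load in proportion to AE: A₁E₁ = 1476000 N, A₂E₂ = 6392000 N, ΣAE = 7868000 N.
σ₂ = P·E₂/ΣAE = -13000·10600/7868000 = -17.51 MPa.

-17.5 MPa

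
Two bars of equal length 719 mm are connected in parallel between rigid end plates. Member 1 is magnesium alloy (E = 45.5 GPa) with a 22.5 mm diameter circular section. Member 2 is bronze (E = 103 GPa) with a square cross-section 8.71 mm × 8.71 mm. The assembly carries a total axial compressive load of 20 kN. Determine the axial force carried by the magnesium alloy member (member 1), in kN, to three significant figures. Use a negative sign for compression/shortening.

-14.0 kN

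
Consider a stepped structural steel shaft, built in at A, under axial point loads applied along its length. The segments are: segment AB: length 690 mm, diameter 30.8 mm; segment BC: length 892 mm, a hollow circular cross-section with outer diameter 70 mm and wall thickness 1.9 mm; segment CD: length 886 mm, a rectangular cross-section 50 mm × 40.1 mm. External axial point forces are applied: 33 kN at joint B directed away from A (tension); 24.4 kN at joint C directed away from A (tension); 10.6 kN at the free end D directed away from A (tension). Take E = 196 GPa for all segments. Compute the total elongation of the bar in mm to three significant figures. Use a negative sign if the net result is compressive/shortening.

0.737 mm

Internal axial forces (sectioning from the free end, tension +): N_CD = 10.6 kN, N_BC = 35 kN, N_AB = 68 kN.
A_AB = 745.1 mm².
A_BC = 406.5 mm².
A_CD = 2005 mm².
δ_AB = 68000·690/(745.1·196000) = 0.3213 mm
δ_BC = 35000·892/(406.5·196000) = 0.3919 mm
δ_CD = 10600·886/(2005·196000) = 0.0239 mm
δ = Σδ_i = 0.7371 mm.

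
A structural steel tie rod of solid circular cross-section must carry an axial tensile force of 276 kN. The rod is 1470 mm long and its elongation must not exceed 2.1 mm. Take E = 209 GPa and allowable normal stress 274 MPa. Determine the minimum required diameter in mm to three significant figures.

Required area A ≥ P/σ_allow = 276000/274 = 1007 mm².
For a solid circular section, d ≥ √(4A/π) = 35.81 mm.
Elongation limit: A ≥ PL/(Eδ_allow) = 276000·1470/(209000·2.1) = 924.4 mm² ⇒ d ≥ 34.31 mm.
The stress limit governs.

35.8 mm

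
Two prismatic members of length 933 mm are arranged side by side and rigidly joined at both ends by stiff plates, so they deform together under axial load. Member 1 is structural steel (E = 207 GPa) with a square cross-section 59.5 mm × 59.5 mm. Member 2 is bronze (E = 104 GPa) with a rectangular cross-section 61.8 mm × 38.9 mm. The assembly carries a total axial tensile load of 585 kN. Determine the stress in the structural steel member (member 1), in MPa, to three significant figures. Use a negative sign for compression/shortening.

123 MPa

A_1 = 3540 mm².
A_2 = 2404 mm².
Equal strain + equilibrium ⇒ each member carries load in proportion to AE: A₁E₁ = 732800000 N, A₂E₂ = 250000000 N, ΣAE = 982800000 N.
σ₁ = P·E₁/ΣAE = 585000·207000/982800000 = 123.2 MPa.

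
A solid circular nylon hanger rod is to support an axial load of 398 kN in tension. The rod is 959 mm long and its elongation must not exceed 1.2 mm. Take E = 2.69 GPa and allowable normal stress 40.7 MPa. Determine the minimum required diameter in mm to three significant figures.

Required area A ≥ P/σ_allow = 398000/40.7 = 9779 mm².
For a solid circular section, d ≥ √(4A/π) = 111.6 mm.
Elongation limit: A ≥ PL/(Eδ_allow) = 398000·959/(2690·1.2) = 118200 mm² ⇒ d ≥ 388 mm.
The elongation limit governs.

388 mm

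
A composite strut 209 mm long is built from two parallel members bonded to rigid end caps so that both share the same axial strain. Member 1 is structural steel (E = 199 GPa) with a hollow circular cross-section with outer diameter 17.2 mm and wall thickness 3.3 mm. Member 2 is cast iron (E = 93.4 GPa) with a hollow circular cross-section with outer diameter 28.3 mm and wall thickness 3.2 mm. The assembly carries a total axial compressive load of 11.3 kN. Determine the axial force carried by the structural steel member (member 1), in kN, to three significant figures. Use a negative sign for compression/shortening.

-6.20 kN

A_1 = 144.1 mm².
A_2 = 252.3 mm².
Equal strain + equilibrium ⇒ each member carries load in proportion to AE: A₁E₁ = 28680000 N, A₂E₂ = 23570000 N, ΣAE = 52240000 N.
F₁ = P·A₁E₁/ΣAE = -11300·28680000/52240000 = -6203 N.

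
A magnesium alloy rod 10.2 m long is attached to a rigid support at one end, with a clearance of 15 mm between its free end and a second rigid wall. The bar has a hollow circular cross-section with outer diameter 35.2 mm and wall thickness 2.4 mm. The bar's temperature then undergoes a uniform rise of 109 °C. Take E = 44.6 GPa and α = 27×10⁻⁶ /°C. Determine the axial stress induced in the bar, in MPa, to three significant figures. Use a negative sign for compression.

-65.7 MPa

Free thermal expansion αLΔT = 27e-6 · 10200 · 109 = 30.02 mm.
The walls engage after the gap closes; constrained expansion = 30.02 − 15 = 15.02 mm.
The walls impose strain ε = −(15.02)/10200 = -1.4724e-03; σ = Eε = 44600 · -1.4724e-03 = -65.67 MPa.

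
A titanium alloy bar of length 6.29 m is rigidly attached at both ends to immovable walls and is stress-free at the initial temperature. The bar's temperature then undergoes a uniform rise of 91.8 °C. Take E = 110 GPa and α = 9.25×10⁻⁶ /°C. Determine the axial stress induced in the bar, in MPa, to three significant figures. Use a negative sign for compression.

-93.4 MPa

Free thermal expansion αLΔT = 9.25e-6 · 6290 · 91.8 = 5.341 mm.
The walls impose strain ε = −(5.341)/6290 = -8.4915e-04; σ = Eε = 110000 · -8.4915e-04 = -93.41 MPa.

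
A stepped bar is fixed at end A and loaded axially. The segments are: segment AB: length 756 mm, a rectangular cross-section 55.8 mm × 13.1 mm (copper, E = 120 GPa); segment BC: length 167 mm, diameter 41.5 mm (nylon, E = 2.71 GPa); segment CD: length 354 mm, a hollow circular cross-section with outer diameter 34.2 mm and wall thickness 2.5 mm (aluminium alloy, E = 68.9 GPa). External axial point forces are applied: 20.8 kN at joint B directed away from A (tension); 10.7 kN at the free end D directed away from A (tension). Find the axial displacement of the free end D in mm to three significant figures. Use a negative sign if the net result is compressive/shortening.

Internal axial forces (sectioning from the free end, tension +): N_CD = 10.7 kN, N_BC = 10.7 kN, N_AB = 31.5 kN.
A_AB = 731 mm².
A_BC = 1353 mm².
A_CD = 249 mm².
δ_AB = 31500·756/(731·120000) = 0.2715 mm
δ_BC = 10700·167/(1353·2710) = 0.4875 mm
δ_CD = 10700·354/(249·68900) = 0.2208 mm
δ = Σδ_i = 0.9798 mm.

0.980 mm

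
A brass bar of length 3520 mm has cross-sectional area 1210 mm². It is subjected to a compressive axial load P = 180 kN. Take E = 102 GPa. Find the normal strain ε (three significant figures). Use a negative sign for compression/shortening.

σ = N/A = -148.8 MPa; ε = σ/E = -148.8/102000 = -1.458e-03.

-0.00146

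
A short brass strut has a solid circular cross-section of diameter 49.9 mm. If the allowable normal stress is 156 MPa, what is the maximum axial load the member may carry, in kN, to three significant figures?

305 kN

A = 1956 mm².
P_max = σ_allow · A = 156 · 1956 = 305100 N = 305.1 kN.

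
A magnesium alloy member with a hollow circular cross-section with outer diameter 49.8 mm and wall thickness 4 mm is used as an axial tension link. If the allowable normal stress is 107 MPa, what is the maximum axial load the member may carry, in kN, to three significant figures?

61.6 kN

A = 575.5 mm².
P_max = σ_allow · A = 107 · 575.5 = 61580 N = 61.58 kN.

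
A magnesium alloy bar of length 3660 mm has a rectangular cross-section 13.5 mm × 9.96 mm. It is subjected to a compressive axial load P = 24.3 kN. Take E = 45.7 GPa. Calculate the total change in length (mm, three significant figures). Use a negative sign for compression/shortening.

A = 134.5 mm².
δ_mech = NL/(AE) = -24300·3660/(134.5·45700) = -14.47 mm.

-14.5 mm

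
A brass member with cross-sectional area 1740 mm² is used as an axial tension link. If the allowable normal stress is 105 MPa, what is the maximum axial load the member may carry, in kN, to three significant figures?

P_max = σ_allow · A = 105 · 1740 = 182700 N = 182.7 kN.

183 kN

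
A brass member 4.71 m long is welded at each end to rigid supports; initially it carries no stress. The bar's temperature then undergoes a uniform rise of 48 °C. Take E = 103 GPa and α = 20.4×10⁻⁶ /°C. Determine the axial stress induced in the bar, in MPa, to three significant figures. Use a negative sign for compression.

-101 MPa

Free thermal expansion αLΔT = 20.4e-6 · 4710 · 48 = 4.612 mm.
The walls impose strain ε = −(4.612)/4710 = -9.7920e-04; σ = Eε = 103000 · -9.7920e-04 = -100.9 MPa.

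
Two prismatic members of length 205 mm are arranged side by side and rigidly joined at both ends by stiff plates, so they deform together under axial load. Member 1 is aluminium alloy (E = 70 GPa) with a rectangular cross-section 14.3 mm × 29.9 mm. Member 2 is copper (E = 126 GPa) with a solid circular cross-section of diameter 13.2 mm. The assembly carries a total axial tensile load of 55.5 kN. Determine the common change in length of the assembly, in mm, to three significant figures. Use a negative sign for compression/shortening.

A_1 = 427.6 mm².
A_2 = 136.8 mm².
Equal strain + equilibrium ⇒ each member carries load in proportion to AE: A₁E₁ = 29930000 N, A₂E₂ = 17240000 N, ΣAE = 47170000 N.
δ = PL/ΣAE = 55500·205/47170000 = 0.2412 mm.

0.241 mm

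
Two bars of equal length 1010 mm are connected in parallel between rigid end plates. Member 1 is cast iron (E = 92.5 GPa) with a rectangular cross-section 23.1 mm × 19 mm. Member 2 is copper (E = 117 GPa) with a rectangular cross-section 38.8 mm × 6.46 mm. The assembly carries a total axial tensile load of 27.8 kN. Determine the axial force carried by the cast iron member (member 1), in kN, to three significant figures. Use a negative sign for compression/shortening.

16.1 kN

A_1 = 438.9 mm².
A_2 = 250.6 mm².
Equal strain + equilibrium ⇒ each member carries load in proportion to AE: A₁E₁ = 40600000 N, A₂E₂ = 29330000 N, ΣAE = 69920000 N.
F₁ = P·A₁E₁/ΣAE = 27800·40600000/69920000 = 16140 N.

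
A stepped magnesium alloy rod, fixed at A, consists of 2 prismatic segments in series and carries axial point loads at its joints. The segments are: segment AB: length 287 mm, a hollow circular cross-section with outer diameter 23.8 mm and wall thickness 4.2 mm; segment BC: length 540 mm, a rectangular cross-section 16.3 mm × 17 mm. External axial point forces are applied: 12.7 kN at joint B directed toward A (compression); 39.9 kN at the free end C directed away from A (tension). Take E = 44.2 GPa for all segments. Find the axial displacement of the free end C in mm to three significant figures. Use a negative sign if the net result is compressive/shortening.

2.44 mm

Internal axial forces (sectioning from the free end, tension +): N_BC = 39.9 kN, N_AB = 27.2 kN.
A_AB = 258.6 mm².
A_BC = 277.1 mm².
δ_AB = 27200·287/(258.6·44200) = 0.6829 mm
δ_BC = 39900·540/(277.1·44200) = 1.759 mm
δ = Σδ_i = 2.442 mm.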